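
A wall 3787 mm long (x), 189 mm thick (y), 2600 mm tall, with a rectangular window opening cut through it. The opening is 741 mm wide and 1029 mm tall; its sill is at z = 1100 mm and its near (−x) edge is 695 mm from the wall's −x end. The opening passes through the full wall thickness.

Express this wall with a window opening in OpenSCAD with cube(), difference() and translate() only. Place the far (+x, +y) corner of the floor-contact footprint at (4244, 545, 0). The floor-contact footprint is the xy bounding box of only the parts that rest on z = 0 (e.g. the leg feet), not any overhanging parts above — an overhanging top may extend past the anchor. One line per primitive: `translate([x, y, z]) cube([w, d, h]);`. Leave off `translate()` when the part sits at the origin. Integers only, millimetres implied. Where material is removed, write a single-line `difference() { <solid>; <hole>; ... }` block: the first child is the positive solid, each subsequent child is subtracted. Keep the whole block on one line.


difference() { translate([457, 356, 0]) cube([3787, 189, 2600]); translate([1152, 356, 1100]) cube([741, 189, 1029]); }


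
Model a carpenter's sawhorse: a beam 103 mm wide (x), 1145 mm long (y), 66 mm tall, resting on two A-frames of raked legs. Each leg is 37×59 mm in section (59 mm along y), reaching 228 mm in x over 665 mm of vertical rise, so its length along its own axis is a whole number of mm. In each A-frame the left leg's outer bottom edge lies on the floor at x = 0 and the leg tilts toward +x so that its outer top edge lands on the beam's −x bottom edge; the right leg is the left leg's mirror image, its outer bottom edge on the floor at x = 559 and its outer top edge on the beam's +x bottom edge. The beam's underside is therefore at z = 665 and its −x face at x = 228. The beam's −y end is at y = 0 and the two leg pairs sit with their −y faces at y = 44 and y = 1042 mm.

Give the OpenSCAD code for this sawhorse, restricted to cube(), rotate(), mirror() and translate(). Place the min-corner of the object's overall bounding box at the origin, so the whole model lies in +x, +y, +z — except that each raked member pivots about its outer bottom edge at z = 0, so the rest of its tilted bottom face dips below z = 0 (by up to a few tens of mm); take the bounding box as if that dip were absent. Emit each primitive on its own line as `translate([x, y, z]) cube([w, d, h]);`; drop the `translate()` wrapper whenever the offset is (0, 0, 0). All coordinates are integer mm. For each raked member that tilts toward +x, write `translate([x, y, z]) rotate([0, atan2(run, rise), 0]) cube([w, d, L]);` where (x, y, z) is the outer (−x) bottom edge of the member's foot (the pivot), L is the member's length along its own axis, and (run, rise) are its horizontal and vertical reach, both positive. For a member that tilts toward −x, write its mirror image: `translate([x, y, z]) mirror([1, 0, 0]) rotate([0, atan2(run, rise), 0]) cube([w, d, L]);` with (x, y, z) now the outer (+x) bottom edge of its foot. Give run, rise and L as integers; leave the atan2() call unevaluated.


// leg length = √(228² + 665²) = 703
// right-leg outer foot x = 2·228 + 103 = 559
// beam min-corner = (228, 0, 665)
translate([228, 0, 665]) cube([103, 1145, 66]);
translate([0, 44, 0]) rotate([0, atan2(228, 665), 0]) cube([37, 59, 703]);
translate([559, 44, 0]) mirror([1, 0, 0]) rotate([0, atan2(228, 665), 0]) cube([37, 59, 703]);
translate([0, 1042, 0]) rotate([0, atan2(228, 665), 0]) cube([37, 59, 703]);
translate([559, 1042, 0]) mirror([1, 0, 0]) rotate([0, atan2(228, 665), 0]) cube([37, 59, 703]);


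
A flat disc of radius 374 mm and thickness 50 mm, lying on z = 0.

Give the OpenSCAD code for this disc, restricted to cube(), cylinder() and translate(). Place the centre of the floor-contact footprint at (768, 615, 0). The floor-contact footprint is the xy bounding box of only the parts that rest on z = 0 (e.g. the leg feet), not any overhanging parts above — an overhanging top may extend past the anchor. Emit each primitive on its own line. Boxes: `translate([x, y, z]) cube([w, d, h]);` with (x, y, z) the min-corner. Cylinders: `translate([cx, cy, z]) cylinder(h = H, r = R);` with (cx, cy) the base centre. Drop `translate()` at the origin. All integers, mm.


translate([768, 615, 0]) cylinder(h = 50, r = 374);


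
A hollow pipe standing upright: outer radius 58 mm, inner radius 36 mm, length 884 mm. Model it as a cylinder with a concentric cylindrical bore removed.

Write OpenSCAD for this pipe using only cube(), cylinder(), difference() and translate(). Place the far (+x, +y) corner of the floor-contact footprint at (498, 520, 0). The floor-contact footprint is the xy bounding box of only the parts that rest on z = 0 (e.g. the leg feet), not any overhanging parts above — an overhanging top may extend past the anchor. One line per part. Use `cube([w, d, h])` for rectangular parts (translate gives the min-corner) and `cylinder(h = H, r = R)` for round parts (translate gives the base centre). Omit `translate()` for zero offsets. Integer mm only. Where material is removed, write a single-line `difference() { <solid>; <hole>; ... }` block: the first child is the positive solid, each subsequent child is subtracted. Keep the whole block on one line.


difference() { translate([440, 462, 0]) cylinder(h = 884, r = 58); translate([440, 462, 0]) cylinder(h = 884, r = 36); }


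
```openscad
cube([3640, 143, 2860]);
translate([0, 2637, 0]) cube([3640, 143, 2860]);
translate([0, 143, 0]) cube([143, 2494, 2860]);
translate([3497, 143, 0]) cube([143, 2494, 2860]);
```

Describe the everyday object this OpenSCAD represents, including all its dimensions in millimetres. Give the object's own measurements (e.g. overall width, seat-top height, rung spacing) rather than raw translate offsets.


The wall frame of a small rectangular building: four walls, each 2860 mm tall and 143 mm thick, enclosing a footprint 3640 mm (x) by 2780 mm (y) outside-to-outside, with no floor or roof. The front and back walls (the −y and +y sides) span the full width; the two side walls fit between them.


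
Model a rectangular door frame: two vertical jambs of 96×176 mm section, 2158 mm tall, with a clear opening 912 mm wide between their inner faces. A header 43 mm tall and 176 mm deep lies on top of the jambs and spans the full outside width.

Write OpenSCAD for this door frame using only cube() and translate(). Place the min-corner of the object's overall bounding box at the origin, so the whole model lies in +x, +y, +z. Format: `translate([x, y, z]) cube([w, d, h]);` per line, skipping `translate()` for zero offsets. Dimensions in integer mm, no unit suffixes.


cube([96, 176, 2158]);
translate([1008, 0, 0]) cube([96, 176, 2158]);
translate([0, 0, 2158]) cube([1104, 176, 43]);


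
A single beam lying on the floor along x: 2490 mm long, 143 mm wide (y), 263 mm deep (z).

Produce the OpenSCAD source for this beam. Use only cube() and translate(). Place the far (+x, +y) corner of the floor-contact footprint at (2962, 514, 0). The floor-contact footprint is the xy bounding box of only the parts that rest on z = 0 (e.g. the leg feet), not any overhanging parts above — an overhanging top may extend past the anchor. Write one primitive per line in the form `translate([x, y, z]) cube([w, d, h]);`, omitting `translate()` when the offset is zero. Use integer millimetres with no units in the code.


translate([472, 371, 0]) cube([2490, 143, 263]);


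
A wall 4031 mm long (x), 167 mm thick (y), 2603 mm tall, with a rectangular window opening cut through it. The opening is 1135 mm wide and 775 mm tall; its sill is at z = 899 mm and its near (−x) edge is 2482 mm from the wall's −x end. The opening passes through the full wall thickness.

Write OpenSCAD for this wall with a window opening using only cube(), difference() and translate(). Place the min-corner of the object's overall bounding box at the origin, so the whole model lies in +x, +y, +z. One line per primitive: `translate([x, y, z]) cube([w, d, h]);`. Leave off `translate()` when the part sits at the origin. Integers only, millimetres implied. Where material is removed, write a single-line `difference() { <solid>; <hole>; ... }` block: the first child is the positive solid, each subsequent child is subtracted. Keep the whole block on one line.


difference() { cube([4031, 167, 2603]); translate([2482, 0, 899]) cube([1135, 167, 775]); }


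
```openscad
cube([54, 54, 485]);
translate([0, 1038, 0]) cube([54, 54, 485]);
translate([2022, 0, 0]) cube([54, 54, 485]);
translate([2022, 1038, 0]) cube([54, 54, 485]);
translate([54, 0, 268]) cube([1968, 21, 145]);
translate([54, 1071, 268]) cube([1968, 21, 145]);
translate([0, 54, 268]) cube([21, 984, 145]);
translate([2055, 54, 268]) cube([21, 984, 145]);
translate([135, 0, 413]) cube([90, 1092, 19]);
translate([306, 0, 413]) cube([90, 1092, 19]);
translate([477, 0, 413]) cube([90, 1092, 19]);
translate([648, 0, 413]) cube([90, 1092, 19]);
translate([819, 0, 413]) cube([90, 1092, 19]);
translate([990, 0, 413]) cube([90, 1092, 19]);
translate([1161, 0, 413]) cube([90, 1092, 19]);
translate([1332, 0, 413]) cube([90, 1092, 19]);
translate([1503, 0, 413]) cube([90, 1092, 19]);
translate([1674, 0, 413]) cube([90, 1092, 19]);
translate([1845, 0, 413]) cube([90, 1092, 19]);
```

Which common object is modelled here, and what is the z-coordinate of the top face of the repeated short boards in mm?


A bed frame. The slat-top height is 432 mm.

Four posts, four rails, and a row of slats — a bed frame. Slats sit on the rails at z = 268 + 145 = 413; with slat thickness 19, the top is 432 mm.


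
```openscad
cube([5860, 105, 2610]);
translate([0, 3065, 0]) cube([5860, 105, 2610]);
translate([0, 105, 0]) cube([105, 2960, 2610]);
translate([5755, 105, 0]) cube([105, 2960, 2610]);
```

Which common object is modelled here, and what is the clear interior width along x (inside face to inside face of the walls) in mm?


A house (or room) frame. The interior width is 5650 mm.

Four 2610 mm walls enclosing a rectangle with no floor or roof — a room or house frame. Outside width is 5860 mm and wall thickness is 105 mm, so the interior width is 5860 − 2 × 105 = 5650 mm.


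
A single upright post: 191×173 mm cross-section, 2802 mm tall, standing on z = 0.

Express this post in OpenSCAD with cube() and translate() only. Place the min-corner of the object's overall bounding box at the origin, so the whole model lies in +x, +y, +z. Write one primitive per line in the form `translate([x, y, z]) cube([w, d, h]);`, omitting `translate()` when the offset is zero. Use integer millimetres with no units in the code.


cube([191, 173, 2802]);


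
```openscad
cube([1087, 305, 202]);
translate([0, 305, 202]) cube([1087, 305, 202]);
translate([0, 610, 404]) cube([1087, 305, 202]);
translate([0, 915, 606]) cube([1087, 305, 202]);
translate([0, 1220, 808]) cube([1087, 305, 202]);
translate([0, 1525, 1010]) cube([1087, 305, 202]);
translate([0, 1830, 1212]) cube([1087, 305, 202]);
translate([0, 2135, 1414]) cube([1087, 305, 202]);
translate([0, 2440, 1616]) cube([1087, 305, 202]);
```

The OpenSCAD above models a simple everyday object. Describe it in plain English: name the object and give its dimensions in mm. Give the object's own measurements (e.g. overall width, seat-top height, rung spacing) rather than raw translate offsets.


A straight staircase of 9 solid steps. Each step is 1087 mm wide (x), 305 mm deep (y, the going) and 202 mm tall (the rise). The first step rests on the floor; each subsequent step sits one going further in +y and one rise higher in +z, directly behind and above the previous step with no overlap.


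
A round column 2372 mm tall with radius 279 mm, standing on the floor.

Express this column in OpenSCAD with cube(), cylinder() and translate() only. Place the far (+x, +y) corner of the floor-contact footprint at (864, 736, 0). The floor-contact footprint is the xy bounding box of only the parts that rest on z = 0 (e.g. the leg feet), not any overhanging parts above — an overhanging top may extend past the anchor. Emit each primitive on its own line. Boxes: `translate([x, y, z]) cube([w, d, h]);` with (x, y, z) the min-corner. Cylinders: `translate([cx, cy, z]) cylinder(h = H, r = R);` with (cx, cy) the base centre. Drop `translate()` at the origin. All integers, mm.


translate([585, 457, 0]) cylinder(h = 2372, r = 279);


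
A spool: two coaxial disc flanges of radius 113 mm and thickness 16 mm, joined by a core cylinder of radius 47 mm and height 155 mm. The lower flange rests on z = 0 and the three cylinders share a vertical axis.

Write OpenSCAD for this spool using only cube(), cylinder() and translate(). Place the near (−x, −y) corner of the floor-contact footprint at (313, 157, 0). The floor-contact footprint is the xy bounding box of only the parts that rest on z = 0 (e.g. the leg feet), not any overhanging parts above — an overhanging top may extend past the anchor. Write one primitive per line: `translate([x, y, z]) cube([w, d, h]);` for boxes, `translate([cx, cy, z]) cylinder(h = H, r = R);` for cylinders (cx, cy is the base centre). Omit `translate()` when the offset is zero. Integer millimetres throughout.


translate([426, 270, 0]) cylinder(h = 16, r = 113);
translate([426, 270, 16]) cylinder(h = 155, r = 47);
translate([426, 270, 171]) cylinder(h = 16, r = 113);


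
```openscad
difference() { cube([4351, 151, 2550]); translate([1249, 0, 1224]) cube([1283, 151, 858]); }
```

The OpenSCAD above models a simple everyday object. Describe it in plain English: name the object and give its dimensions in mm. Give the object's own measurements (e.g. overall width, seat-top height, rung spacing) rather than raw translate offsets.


A wall 4351 mm long (x), 151 mm thick (y), 2550 mm tall, with a rectangular window opening cut through it. The opening is 1283 mm wide and 858 mm tall; its sill is at z = 1224 mm and its near (−x) edge is 1249 mm from the wall's −x end. The opening passes through the full wall thickness.


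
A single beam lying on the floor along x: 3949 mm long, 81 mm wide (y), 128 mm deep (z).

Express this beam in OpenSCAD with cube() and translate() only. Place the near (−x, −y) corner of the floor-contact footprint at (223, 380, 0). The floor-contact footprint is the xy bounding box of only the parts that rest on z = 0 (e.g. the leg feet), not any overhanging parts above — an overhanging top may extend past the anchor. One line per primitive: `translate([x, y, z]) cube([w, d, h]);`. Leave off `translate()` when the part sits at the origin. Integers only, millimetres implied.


translate([223, 380, 0]) cube([3949, 81, 128]);


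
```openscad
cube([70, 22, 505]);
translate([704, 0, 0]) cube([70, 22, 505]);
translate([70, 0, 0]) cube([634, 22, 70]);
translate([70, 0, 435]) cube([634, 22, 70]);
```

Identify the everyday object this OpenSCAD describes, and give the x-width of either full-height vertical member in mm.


A picture frame. The border width is 70 mm.

Four thin pieces enclosing a rectangular opening — a picture frame. The two full-height stiles are 505 mm tall; the top rail sits at z = 435 and is 70 mm tall, so the border above the opening is 505 − 435 = 70 mm, matching the stile x-width.


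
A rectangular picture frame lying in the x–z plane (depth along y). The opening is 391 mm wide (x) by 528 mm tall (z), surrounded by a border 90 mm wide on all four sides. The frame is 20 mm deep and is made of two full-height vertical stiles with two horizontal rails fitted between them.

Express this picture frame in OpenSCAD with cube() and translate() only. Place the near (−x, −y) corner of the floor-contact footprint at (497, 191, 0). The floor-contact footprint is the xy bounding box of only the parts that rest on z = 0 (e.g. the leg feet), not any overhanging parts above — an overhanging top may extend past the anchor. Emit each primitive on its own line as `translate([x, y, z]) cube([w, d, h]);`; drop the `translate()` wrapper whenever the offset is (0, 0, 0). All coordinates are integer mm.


translate([497, 191, 0]) cube([90, 20, 708]);
translate([978, 191, 0]) cube([90, 20, 708]);
translate([587, 191, 0]) cube([391, 20, 90]);
translate([587, 191, 618]) cube([391, 20, 90]);


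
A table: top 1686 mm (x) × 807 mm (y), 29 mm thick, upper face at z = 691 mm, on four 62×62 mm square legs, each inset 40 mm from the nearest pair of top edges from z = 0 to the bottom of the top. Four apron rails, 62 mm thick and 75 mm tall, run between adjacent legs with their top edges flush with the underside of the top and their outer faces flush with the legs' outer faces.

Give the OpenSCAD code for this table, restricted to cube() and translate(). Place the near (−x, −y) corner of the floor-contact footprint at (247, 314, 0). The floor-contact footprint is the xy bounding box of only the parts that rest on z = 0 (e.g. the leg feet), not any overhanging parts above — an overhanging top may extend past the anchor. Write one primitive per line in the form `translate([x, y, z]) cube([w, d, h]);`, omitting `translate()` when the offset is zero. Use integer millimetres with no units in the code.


translate([207, 274, 662]) cube([1686, 807, 29]);
translate([247, 314, 0]) cube([62, 62, 662]);
translate([1791, 314, 0]) cube([62, 62, 662]);
translate([247, 979, 0]) cube([62, 62, 662]);
translate([1791, 979, 0]) cube([62, 62, 662]);
translate([309, 314, 587]) cube([1482, 62, 75]);
translate([309, 979, 587]) cube([1482, 62, 75]);
translate([247, 376, 587]) cube([62, 603, 75]);
translate([1791, 376, 587]) cube([62, 603, 75]);


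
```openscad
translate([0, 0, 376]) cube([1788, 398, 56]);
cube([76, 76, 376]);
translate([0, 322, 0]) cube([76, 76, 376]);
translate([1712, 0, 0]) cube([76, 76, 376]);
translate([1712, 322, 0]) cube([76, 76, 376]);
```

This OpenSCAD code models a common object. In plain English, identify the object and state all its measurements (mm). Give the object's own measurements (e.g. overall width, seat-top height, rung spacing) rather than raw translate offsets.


A long wooden bench with a 1788 mm (x) × 398 mm (y) seat, 56 mm thick, its top surface 432 mm above the floor. Four 76 mm square legs at the seat corners, flush with the edges, run from z = 0 to the seat underside.


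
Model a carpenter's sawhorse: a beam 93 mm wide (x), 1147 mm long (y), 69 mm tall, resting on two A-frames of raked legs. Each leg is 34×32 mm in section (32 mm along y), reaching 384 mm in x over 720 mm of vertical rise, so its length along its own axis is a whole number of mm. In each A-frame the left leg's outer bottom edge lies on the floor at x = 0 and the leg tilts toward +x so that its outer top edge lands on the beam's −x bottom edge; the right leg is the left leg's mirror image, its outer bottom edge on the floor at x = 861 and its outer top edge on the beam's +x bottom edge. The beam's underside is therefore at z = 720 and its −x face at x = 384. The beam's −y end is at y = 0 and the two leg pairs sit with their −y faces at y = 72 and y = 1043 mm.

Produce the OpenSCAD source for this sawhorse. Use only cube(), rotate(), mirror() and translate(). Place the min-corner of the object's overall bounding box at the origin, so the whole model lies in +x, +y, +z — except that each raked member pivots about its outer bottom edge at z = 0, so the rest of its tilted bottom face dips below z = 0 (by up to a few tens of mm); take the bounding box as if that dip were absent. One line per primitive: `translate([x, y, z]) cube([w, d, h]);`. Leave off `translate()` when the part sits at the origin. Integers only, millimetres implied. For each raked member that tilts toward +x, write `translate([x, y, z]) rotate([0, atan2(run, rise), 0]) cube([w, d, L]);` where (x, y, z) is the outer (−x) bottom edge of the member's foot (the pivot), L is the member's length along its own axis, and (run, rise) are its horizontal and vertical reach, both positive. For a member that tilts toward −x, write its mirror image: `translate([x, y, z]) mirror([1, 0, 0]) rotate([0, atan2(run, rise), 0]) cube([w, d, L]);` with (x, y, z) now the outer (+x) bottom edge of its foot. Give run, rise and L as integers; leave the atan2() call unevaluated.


// leg length = √(384² + 720²) = 816
// right-leg outer foot x = 2·384 + 93 = 861
// beam min-corner = (384, 0, 720)
translate([384, 0, 720]) cube([93, 1147, 69]);
translate([0, 72, 0]) rotate([0, atan2(384, 720), 0]) cube([34, 32, 816]);
translate([861, 72, 0]) mirror([1, 0, 0]) rotate([0, atan2(384, 720), 0]) cube([34, 32, 816]);
translate([0, 1043, 0]) rotate([0, atan2(384, 720), 0]) cube([34, 32, 816]);
translate([861, 1043, 0]) mirror([1, 0, 0]) rotate([0, atan2(384, 720), 0]) cube([34, 32, 816]);


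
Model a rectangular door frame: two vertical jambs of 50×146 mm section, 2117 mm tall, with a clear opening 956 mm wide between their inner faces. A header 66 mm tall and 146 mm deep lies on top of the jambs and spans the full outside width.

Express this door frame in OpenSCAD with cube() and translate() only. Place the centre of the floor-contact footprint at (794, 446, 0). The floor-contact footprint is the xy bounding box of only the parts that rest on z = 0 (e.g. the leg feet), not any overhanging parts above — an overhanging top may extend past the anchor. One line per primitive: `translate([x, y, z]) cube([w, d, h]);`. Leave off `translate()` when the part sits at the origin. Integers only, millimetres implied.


translate([266, 373, 0]) cube([50, 146, 2117]);
translate([1272, 373, 0]) cube([50, 146, 2117]);
translate([266, 373, 2117]) cube([1056, 146, 66]);


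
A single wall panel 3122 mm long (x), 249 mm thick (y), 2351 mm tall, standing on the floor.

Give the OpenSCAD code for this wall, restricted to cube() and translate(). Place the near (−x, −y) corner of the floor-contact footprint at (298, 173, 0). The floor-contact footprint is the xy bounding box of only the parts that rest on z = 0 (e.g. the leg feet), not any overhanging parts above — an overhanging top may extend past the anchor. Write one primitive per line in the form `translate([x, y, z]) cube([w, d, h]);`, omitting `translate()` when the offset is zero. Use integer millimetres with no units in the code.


translate([298, 173, 0]) cube([3122, 249, 2351]);


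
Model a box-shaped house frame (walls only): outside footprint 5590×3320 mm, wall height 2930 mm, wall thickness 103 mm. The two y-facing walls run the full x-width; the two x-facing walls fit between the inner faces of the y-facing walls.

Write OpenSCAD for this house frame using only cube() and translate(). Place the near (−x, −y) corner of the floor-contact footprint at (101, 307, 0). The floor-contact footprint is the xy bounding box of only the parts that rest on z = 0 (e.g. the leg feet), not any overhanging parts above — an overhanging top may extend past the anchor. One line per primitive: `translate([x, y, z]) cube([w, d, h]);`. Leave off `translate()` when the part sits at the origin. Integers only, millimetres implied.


translate([101, 307, 0]) cube([5590, 103, 2930]);
translate([101, 3524, 0]) cube([5590, 103, 2930]);
translate([101, 410, 0]) cube([103, 3114, 2930]);
translate([5588, 410, 0]) cube([103, 3114, 2930]);


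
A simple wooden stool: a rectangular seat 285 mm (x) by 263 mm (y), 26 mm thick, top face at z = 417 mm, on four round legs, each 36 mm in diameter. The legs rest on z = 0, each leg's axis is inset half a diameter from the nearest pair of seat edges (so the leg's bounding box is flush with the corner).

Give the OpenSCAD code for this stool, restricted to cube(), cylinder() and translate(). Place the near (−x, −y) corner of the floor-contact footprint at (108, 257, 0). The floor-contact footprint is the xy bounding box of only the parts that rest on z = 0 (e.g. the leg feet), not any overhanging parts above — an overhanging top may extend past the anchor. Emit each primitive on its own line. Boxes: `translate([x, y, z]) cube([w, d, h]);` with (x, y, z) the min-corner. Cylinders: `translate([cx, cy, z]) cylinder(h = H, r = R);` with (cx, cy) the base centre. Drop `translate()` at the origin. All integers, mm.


translate([108, 257, 391]) cube([285, 263, 26]);
translate([126, 275, 0]) cylinder(h = 391, r = 18);
translate([375, 275, 0]) cylinder(h = 391, r = 18);
translate([126, 502, 0]) cylinder(h = 391, r = 18);
translate([375, 502, 0]) cylinder(h = 391, r = 18);


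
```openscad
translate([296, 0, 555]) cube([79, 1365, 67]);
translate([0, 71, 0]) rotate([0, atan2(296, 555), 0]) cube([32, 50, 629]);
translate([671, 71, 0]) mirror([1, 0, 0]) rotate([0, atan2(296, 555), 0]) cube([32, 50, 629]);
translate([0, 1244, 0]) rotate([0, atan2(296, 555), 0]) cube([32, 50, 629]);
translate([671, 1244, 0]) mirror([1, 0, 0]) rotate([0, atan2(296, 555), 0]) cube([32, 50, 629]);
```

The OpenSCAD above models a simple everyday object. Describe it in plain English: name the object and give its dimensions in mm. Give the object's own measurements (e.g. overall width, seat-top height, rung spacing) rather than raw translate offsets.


A sawhorse. A 79×1365×67 mm beam (x, y, z) sits on two A-frame leg pairs. Each pair is two raked legs of 32×50 mm section (50 mm along y) splaying symmetrically in x. Each leg rises 555 mm vertically over 296 mm of horizontal reach and is 629 mm long along its own axis. Every leg's outer bottom edge rests on the floor and its outer top edge meets a bottom edge of the beam — the left legs (tilting toward +x) meet the beam's −x bottom edge, the right legs (their mirror images, tilting toward −x) meet its +x bottom edge — so the leg tops tuck under the beam, the beam's underside is 555 mm above the floor, and the feet are 671 mm apart outside-to-outside with the beam centred between them. The two leg pairs are set in 71 mm from either end of the beam.


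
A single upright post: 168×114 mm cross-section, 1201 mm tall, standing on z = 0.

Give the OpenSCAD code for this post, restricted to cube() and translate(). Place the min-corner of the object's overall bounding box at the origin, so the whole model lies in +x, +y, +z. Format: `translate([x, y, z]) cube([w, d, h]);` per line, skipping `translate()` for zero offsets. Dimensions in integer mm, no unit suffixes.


cube([168, 114, 1201]);


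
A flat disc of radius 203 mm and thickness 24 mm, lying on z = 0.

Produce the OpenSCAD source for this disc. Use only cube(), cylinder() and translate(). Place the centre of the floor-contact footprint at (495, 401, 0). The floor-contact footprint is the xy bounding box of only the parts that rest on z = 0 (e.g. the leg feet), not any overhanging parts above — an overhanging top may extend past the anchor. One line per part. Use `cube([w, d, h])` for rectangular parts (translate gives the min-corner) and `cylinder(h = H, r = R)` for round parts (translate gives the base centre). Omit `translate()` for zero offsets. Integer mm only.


translate([495, 401, 0]) cylinder(h = 24, r = 203);


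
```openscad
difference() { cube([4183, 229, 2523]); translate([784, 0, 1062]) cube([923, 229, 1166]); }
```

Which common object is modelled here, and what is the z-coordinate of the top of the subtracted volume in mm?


A wall with a window opening. The window head height is 2228 mm.

A wall with a rectangular opening subtracted — a window. Sill at z = 1062, opening 1166 mm tall, so the head is at 1062 + 1166 = 2228 mm.


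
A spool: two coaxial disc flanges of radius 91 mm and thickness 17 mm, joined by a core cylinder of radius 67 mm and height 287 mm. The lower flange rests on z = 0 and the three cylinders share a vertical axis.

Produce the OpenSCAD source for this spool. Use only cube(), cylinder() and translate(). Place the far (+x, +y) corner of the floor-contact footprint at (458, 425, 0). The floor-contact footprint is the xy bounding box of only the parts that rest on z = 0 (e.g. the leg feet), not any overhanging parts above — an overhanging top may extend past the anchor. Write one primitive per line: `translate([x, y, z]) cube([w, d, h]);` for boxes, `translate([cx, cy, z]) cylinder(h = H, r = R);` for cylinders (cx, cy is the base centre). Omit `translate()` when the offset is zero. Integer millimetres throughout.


translate([367, 334, 0]) cylinder(h = 17, r = 91);
translate([367, 334, 17]) cylinder(h = 287, r = 67);
translate([367, 334, 304]) cylinder(h = 17, r = 91);


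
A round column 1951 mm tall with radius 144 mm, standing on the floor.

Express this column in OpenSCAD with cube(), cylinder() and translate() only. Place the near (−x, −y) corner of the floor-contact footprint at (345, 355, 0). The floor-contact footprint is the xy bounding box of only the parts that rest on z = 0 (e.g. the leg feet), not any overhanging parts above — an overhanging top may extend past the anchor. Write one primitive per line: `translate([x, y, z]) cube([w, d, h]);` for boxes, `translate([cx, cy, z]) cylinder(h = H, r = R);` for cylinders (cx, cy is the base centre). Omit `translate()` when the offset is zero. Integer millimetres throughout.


translate([489, 499, 0]) cylinder(h = 1951, r = 144);


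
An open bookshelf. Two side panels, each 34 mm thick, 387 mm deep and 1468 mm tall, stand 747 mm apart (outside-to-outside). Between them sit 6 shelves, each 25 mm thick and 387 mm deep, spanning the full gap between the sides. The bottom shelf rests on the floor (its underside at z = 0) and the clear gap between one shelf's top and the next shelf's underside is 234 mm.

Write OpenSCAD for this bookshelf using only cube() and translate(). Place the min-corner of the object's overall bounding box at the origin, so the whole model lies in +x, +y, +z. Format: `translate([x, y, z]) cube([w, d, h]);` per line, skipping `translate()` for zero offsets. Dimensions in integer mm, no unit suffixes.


cube([34, 387, 1468]);
translate([713, 0, 0]) cube([34, 387, 1468]);
translate([34, 0, 0]) cube([679, 387, 25]);
translate([34, 0, 259]) cube([679, 387, 25]);
translate([34, 0, 518]) cube([679, 387, 25]);
translate([34, 0, 777]) cube([679, 387, 25]);
translate([34, 0, 1036]) cube([679, 387, 25]);
translate([34, 0, 1295]) cube([679, 387, 25]);


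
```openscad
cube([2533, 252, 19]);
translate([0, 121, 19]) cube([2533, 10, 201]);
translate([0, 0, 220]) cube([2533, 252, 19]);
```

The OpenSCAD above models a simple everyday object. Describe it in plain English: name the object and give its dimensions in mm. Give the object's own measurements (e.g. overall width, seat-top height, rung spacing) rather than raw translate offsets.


An I-beam lying along x, 2533 mm long. Overall section height 239 mm. Two flanges 252 mm wide (y) and 19 mm thick, one on the floor and one at the top; a web 10 mm thick runs between them, centred on the flange width.


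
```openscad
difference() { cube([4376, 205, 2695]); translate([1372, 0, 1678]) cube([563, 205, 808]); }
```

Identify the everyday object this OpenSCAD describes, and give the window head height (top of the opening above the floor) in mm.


A wall with a window opening. The window head height is 2486 mm.

A wall with a rectangular opening subtracted — a window. Sill at z = 1678, opening 808 mm tall, so the head is at 1678 + 808 = 2486 mm.


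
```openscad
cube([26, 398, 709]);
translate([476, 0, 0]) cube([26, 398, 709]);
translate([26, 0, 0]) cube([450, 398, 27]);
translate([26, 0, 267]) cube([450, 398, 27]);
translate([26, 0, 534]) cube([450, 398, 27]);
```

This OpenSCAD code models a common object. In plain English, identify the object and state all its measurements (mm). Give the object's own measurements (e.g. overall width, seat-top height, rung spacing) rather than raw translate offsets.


An open bookshelf. Two side panels, each 26 mm thick, 398 mm deep and 709 mm tall, stand 502 mm apart (outside-to-outside). Between them sit 3 shelves, each 27 mm thick and 398 mm deep, spanning the full gap between the sides. The bottom shelf rests on the floor (its underside at z = 0) and the clear gap between one shelf's top and the next shelf's underside is 240 mm.


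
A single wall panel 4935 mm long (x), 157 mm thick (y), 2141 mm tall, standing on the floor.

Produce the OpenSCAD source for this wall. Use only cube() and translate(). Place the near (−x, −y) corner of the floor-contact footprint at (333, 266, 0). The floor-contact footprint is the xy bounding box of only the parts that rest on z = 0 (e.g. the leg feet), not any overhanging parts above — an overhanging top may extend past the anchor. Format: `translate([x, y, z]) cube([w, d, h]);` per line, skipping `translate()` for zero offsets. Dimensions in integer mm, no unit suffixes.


translate([333, 266, 0]) cube([4935, 157, 2141]);


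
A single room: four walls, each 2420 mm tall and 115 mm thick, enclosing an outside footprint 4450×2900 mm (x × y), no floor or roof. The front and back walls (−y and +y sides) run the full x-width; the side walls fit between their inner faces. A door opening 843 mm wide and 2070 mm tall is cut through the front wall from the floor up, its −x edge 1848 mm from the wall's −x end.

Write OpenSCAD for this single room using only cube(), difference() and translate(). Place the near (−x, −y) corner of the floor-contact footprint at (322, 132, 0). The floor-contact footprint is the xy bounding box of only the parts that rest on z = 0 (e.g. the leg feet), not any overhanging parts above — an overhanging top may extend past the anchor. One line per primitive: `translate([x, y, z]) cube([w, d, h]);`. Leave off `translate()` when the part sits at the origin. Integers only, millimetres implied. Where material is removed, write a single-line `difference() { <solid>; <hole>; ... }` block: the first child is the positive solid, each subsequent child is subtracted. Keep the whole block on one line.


difference() { translate([322, 132, 0]) cube([4450, 115, 2420]); translate([2170, 132, 0]) cube([843, 115, 2070]); }
translate([322, 2917, 0]) cube([4450, 115, 2420]);
translate([322, 247, 0]) cube([115, 2670, 2420]);
translate([4657, 247, 0]) cube([115, 2670, 2420]);


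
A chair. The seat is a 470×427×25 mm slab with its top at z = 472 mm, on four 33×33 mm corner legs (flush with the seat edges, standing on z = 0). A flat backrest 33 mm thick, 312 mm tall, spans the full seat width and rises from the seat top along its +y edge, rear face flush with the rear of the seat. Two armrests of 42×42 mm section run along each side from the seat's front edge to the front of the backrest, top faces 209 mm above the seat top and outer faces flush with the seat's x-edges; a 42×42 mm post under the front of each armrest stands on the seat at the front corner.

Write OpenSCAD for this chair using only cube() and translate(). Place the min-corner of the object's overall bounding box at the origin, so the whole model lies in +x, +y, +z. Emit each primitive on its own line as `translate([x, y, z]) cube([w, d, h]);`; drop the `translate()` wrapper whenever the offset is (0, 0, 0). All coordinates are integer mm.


translate([0, 0, 447]) cube([470, 427, 25]);
cube([33, 33, 447]);
translate([437, 0, 0]) cube([33, 33, 447]);
translate([0, 394, 0]) cube([33, 33, 447]);
translate([437, 394, 0]) cube([33, 33, 447]);
translate([0, 394, 472]) cube([470, 33, 312]);
translate([0, 0, 639]) cube([42, 394, 42]);
translate([428, 0, 639]) cube([42, 394, 42]);
translate([0, 0, 472]) cube([42, 42, 167]);
translate([428, 0, 472]) cube([42, 42, 167]);


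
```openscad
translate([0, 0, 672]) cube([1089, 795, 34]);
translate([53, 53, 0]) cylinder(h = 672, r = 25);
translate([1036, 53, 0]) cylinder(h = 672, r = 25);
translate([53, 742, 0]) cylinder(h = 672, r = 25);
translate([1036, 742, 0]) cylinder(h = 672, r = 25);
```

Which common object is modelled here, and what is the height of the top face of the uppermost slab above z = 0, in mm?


A table. The table height is 706 mm.

A 1089×795×34 slab sits at z = 672 on four Ø50 mm round legs — a table. The top surface is at 672 + 34 = 706 mm.


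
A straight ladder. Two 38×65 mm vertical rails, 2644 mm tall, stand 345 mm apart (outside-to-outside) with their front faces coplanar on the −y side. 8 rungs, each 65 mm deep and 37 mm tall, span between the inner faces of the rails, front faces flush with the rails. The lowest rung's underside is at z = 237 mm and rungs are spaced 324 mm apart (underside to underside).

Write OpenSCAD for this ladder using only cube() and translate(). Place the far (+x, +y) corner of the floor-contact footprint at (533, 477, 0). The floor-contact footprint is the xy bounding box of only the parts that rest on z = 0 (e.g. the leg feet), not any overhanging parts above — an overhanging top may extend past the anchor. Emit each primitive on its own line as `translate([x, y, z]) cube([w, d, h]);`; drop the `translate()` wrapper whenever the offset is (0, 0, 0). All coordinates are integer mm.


// rung span = 345 - 2*38 = 269
// rung[k] z = 237 + k*324
translate([188, 412, 0]) cube([38, 65, 2644]);
translate([495, 412, 0]) cube([38, 65, 2644]);
translate([226, 412, 237]) cube([269, 65, 37]);
translate([226, 412, 561]) cube([269, 65, 37]);
translate([226, 412, 885]) cube([269, 65, 37]);
translate([226, 412, 1209]) cube([269, 65, 37]);
translate([226, 412, 1533]) cube([269, 65, 37]);
translate([226, 412, 1857]) cube([269, 65, 37]);
translate([226, 412, 2181]) cube([269, 65, 37]);
translate([226, 412, 2505]) cube([269, 65, 37]);


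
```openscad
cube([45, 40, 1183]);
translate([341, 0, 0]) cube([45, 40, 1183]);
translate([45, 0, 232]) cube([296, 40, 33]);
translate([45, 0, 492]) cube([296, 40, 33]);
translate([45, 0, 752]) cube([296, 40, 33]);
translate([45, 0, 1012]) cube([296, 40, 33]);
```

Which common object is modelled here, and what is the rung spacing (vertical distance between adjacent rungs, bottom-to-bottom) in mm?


A ladder. The rung spacing is 260 mm.

Two tall 45×40 posts with 4 short bars between them — a ladder. Adjacent rungs sit at z = 232 and z = 492, so the spacing is 492 − 232 = 260 mm.


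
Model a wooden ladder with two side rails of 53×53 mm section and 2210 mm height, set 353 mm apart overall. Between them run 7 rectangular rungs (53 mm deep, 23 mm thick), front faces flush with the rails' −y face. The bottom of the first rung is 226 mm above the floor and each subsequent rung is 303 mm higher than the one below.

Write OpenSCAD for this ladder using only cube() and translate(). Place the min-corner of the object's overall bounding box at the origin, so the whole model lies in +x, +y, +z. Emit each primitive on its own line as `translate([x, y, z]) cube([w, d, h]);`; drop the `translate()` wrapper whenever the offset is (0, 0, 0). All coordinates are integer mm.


cube([53, 53, 2210]);
translate([300, 0, 0]) cube([53, 53, 2210]);
translate([53, 0, 226]) cube([247, 53, 23]);
translate([53, 0, 529]) cube([247, 53, 23]);
translate([53, 0, 832]) cube([247, 53, 23]);
translate([53, 0, 1135]) cube([247, 53, 23]);
translate([53, 0, 1438]) cube([247, 53, 23]);
translate([53, 0, 1741]) cube([247, 53, 23]);
translate([53, 0, 2044]) cube([247, 53, 23]);


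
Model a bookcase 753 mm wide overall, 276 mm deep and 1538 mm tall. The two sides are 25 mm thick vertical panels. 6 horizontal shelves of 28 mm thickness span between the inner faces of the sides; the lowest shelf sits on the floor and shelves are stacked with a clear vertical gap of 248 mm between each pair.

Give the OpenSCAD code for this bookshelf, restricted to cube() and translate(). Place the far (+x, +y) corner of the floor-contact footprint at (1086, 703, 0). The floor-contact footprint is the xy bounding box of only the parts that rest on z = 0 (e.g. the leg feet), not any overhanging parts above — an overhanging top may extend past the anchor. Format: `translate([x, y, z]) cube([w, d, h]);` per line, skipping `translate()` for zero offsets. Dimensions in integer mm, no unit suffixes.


translate([333, 427, 0]) cube([25, 276, 1538]);
translate([1061, 427, 0]) cube([25, 276, 1538]);
translate([358, 427, 0]) cube([703, 276, 28]);
translate([358, 427, 276]) cube([703, 276, 28]);
translate([358, 427, 552]) cube([703, 276, 28]);
translate([358, 427, 828]) cube([703, 276, 28]);
translate([358, 427, 1104]) cube([703, 276, 28]);
translate([358, 427, 1380]) cube([703, 276, 28]);
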